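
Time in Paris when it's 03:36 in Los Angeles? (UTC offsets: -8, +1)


Time difference = UTC+1 - UTC-8 = +9 hours
New hour = (3 + 9) mod 24
= 12 mod 24 = 12
Minutes unchanged → 12:36

12:36


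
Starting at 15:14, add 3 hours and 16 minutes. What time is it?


18:30

Start: 914 minutes from midnight
Add: 196 minutes
Total: 1110 minutes
Hours: 1110 ÷ 60 = 18 remainder 30


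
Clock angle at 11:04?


52.0°

Hour hand = 11×30 + 4×0.5 = 332.0°
Minute hand = 4×6 = 24°
Difference = |332.0 - 24| = 308.0°
Since > 180°: 360 - 308.0 = 52.0°


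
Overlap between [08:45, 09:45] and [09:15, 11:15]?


Meeting A: 525-585 (in minutes from midnight)
Meeting B: 555-675
Overlap start = max(525, 555) = 555
Overlap end = min(585, 675) = 585
Overlap = max(0, 585 - 555) = 30 min

30 minutes


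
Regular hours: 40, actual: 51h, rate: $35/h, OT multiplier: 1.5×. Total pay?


$1977.50

Regular: 40h × $35 = $1400.00
Overtime: 51 - 40 = 11h
OT pay: 11h × $35 × 1.5 = $577.50
Total = $1400.00 + $577.50 = $1977.50


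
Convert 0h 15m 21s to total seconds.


921 seconds

Hours: 0 × 3600 = 0
Minutes: 15 × 60 = 900
Seconds: 21
Total = 0 + 900 + 21 = 921


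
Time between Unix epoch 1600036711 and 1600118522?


81811 seconds (22.7 hours / 0.95 days)

Difference = 1600118522 - 1600036711 = 81811 seconds
In hours: 81811 / 3600 ≈ 22.7
In days: 81811 / 86400 ≈ 0.95


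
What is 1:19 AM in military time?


01:19

Input: 1:19 AM
AM hour stays: 1


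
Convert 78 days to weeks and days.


Weeks: 78 ÷ 7 = 11 remainder 1

11 weeks 1 days


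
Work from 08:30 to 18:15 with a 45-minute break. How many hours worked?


9h 0m (540 minutes)

Total time = (18×60+15) - (8×60+30)
= 1095 - 510 = 585 min
Minus break: 585 - 45 = 540 min
= 9h 0m


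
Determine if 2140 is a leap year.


Yes

Rules: divisible by 4 AND (not by 100 OR by 400)
2140 ÷ 4 = 535 exactly → divisible by 4
2140 ÷ 100 = 21 remainder 40 → not divisible by 100
Divisible by 4 but not by 100 → leap year


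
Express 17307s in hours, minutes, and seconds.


Hours: 17307 ÷ 3600 = 4 remainder 2907
Minutes: 2907 ÷ 60 = 48 remainder 27
Seconds: 27

4h 48m 27s


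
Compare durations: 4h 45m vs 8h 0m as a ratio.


19:32 (0.59)

Duration 1: 285 minutes
Duration 2: 480 minutes
Ratio = 285:480
GCD = 15
Simplified = 19:32
As a decimal: 19/32 ≈ 0.59


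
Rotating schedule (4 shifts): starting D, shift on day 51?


Shifts: A, B, C, D
Start: D (index 3)
Day 51: (3 + 51 - 1) mod 4
= 53 mod 4
= 1
Index 1 → shift B

Shift B


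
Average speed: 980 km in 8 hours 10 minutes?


120.0 km/h

Distance: 980 km
Time: 8h 10m = 490 min = 490/60 = 49/6 hours
Speed = 980 ÷ (49/6) = 980 × 6 / 49 = 5880/49 = 120.0 km/h


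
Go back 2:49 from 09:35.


Start: 575 minutes from midnight
Subtract: 169 minutes
Remaining: 575 - 169 = 406
Hours: 6, Minutes: 46

06:46


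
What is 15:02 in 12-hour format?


Hour: 15
15 - 12 = 3 → PM

3:02 PM


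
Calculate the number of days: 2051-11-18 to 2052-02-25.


From November 18, 2051 to February 25, 2052
Rest of November 2051: 30 - 18 = 12
Full months: December 31, January 31
Days into February 2052: 25
Total = 12 + 31 + 31 + 25 = 99 days

99 days


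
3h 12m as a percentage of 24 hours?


Total minutes: 3×60 + 12 = 192
Day = 24×60 = 1440 minutes
Fraction = 192/1440 ≈ 0.1333
As a percentage: 192/1440 × 100 ≈ 13.33%

0.1333 (13.33%)


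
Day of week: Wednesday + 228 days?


Start: Wednesday (index 2)
(2 + 228) mod 7
= 230 mod 7
= 6
Index 6 → Sunday

Sunday


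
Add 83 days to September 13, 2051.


December 5, 2051

Start: September 13, 2051
Add 83 days
September 13 → October 1: 30 - 13 + 1 = 18 days (83 - 18 = 65 left)
October 1 → November 1: 31 - 1 + 1 = 31 days (65 - 31 = 34 left)
November 1 → December 1: 30 - 1 + 1 = 30 days (34 - 30 = 4 left)
December 1 + 4 = December 5, 2051


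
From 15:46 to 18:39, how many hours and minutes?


2h 53m

End time in minutes: 18×60 + 39 = 1119
Start time in minutes: 15×60 + 46 = 946
Difference = 1119 - 946 = 173 minutes
= 2 hours 53 minutes


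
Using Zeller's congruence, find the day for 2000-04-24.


Monday

Zeller's congruence:
q=24, m=4, k=0, j=20
h = (24 + ⌊13×5/5⌋ + 0 + ⌊0/4⌋ + ⌊20/4⌋ - 2×20) mod 7
= (24 + 13 + 0 + 0 + 5 - 40) mod 7
= 2 mod 7 = 2
h=2 → Monday


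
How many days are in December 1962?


31 days

Month: December (month 12)
December has 31 days


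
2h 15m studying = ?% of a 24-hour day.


9.4%

Time: 135 minutes
Day: 1440 minutes
Percentage = (135/1440) × 100 ≈ 9.4%


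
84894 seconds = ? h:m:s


Hours: 84894 ÷ 3600 = 23 remainder 2094
Minutes: 2094 ÷ 60 = 34 remainder 54
Seconds: 54

23h 34m 54s


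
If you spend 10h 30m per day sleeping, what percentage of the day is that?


Time: 630 minutes
Day: 1440 minutes
Percentage = (630/1440) × 100 ≈ 43.8%

43.8%


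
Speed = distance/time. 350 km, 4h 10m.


84.0 km/h

Distance: 350 km
Time: 4h 10m = 250 min = 250/60 = 25/6 hours
Speed = 350 ÷ (25/6) = 350 × 6 / 25 = 2100/25 = 84.0 km/h


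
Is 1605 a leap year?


No

Rules: divisible by 4 AND (not by 100 OR by 400)
1605 ÷ 4 = 401 remainder 1 → not divisible by 4
Not divisible by 4 → not a leap year


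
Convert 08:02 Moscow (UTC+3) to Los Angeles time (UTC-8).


Time difference = UTC-8 - UTC+3 = -11 hours
New hour = (8 -11) mod 24
= -3 mod 24 = 21
Minutes unchanged → 21:02; -3 < 0 → previous day

21:02 (previous day)


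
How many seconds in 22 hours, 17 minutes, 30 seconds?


80250 seconds

Hours: 22 × 3600 = 79200
Minutes: 17 × 60 = 1020
Seconds: 30
Total = 79200 + 1020 + 30 = 80250


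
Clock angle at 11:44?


Hour hand = 11×30 + 44×0.5 = 352.0°
Minute hand = 44×6 = 264°
Difference = |352.0 - 264| = 88.0°

88.0°


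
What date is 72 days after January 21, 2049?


Start: January 21, 2049
Add 72 days
January 21 → February 1: 31 - 21 + 1 = 11 days (72 - 11 = 61 left)
February 1 → March 1: 28 - 1 + 1 = 28 days (61 - 28 = 33 left)
March 1 → April 1: 31 - 1 + 1 = 31 days (33 - 31 = 2 left)
April 1 + 2 = April 3, 2049

April 3, 2049


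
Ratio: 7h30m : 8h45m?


Duration 1: 450 minutes
Duration 2: 525 minutes
Ratio = 450:525
GCD = 75
Simplified = 6:7
As a decimal: 6/7 ≈ 0.86

6:7 (0.86)


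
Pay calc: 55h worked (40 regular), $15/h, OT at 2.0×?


Regular: 40h × $15 = $600.00
Overtime: 55 - 40 = 15h
OT pay: 15h × $15 × 2.0 = $450.00
Total = $600.00 + $450.00 = $1050.00

$1050.00


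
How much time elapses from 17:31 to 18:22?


End time in minutes: 18×60 + 22 = 1102
Start time in minutes: 17×60 + 31 = 1051
Difference = 1102 - 1051 = 51 minutes
= 0 hours 51 minutes

0h 51m


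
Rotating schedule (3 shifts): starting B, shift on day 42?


Shifts: A, B, C
Start: B (index 1)
Day 42: (1 + 42 - 1) mod 3
= 42 mod 3
= 0
Index 0 → shift A

Shift A


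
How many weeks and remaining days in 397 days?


Weeks: 397 ÷ 7 = 56 remainder 5

56 weeks 5 days


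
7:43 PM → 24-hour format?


19:43

Input: 7:43 PM
PM: 7 + 12 = 19


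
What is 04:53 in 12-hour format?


4:53 AM

Hour: 4
4 < 12 → AM


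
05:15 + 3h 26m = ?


Start: 315 minutes from midnight
Add: 206 minutes
Total: 521 minutes
Hours: 521 ÷ 60 = 8 remainder 41

08:41


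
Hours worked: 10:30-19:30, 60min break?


Total time = (19×60+30) - (10×60+30)
= 1170 - 630 = 540 min
Minus break: 540 - 60 = 480 min
= 8h 0m

8h 0m (480 minutes)


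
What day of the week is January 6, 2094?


Zeller's congruence:
q=6, m=13, k=93, j=20
h = (6 + ⌊13×14/5⌋ + 93 + ⌊93/4⌋ + ⌊20/4⌋ - 2×20) mod 7
= (6 + 36 + 93 + 23 + 5 - 40) mod 7
= 123 mod 7 = 4
h=4 → Wednesday

Wednesday


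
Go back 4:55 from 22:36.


17:41

Start: 1356 minutes from midnight
Subtract: 295 minutes
Remaining: 1356 - 295 = 1061
Hours: 17, Minutes: 41


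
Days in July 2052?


Month: July (month 7)
July has 31 days

31 days


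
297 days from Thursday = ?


Sunday

Start: Thursday (index 3)
(3 + 297) mod 7
= 300 mod 7
= 6
Index 6 → Sunday


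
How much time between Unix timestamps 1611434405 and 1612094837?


660432 seconds (183.5 hours / 7.64 days)

Difference = 1612094837 - 1611434405 = 660432 seconds
In hours: 660432 / 3600 ≈ 183.5
In days: 660432 / 86400 ≈ 7.64


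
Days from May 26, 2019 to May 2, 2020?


From May 26, 2019 to May 2, 2020
Rest of May 2019: 31 - 26 = 5
Full months: June 30, July 31, August 31, September 30, October 31, November 30, December 31, January 31, February 2020 29, March 31, April 30
Days into May 2020: 2
Total = 5 + 30 + 31 + 31 + 30 + 31 + 30 + 31 + 31 + 29 + 31 + 30 + 2 = 342 days

342 days


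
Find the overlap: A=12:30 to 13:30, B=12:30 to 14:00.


Meeting A: 750-810 (in minutes from midnight)
Meeting B: 750-840
Overlap start = max(750, 750) = 750
Overlap end = min(810, 840) = 810
Overlap = max(0, 810 - 750) = 60 min

60 minutes


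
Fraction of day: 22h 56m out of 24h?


Total minutes: 22×60 + 56 = 1376
Day = 24×60 = 1440 minutes
Fraction = 1376/1440 ≈ 0.9556
As a percentage: 1376/1440 × 100 ≈ 95.56%

0.9556 (95.56%)


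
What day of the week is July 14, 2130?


Zeller's congruence:
q=14, m=7, k=30, j=21
h = (14 + ⌊13×8/5⌋ + 30 + ⌊30/4⌋ + ⌊21/4⌋ - 2×21) mod 7
= (14 + 20 + 30 + 7 + 5 - 42) mod 7
= 34 mod 7 = 6
h=6 → Friday

Friday


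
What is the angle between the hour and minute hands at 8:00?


Hour hand = 8×30 + 0×0.5 = 240.0°
Minute hand = 0×6 = 0°
Difference = |240.0 - 0| = 240.0°
Since > 180°: 360 - 240.0 = 120.0°

120.0°


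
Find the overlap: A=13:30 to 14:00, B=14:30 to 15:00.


0 minutes

Meeting A: 810-840 (in minutes from midnight)
Meeting B: 870-900
Overlap start = max(810, 870) = 870
Overlap end = min(840, 900) = 840
Overlap = max(0, 840 - 870) = 0 min


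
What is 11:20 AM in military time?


11:20

Input: 11:20 AM
AM hour stays: 11


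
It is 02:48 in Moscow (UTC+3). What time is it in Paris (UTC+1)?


Time difference = UTC+1 - UTC+3 = -2 hours
New hour = (2 -2) mod 24
= 0 mod 24 = 0
Minutes unchanged → 00:48

00:48


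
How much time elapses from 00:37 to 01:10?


End time in minutes: 1×60 + 10 = 70
Start time in minutes: 0×60 + 37 = 37
Difference = 70 - 37 = 33 minutes
= 0 hours 33 minutes

0h 33m


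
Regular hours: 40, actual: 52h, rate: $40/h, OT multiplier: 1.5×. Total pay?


$2320.00

Regular: 40h × $40 = $1600.00
Overtime: 52 - 40 = 12h
OT pay: 12h × $40 × 1.5 = $720.00
Total = $1600.00 + $720.00 = $2320.00


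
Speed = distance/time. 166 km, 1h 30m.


110.7 km/h

Distance: 166 km
Time: 1h 30m = 90 min = 90/60 = 3/2 hours
Speed = 166 ÷ (3/2) = 166 × 2 / 3 = 332/3 ≈ 110.7 km/h


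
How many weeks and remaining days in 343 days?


49 weeks 0 days

Weeks: 343 ÷ 7 = 49 remainder 0


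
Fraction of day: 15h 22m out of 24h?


Total minutes: 15×60 + 22 = 922
Day = 24×60 = 1440 minutes
Fraction = 922/1440 ≈ 0.6403
As a percentage: 922/1440 × 100 ≈ 64.03%

0.6403 (64.03%)


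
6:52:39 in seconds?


24759 seconds

Hours: 6 × 3600 = 21600
Minutes: 52 × 60 = 3120
Seconds: 39
Total = 21600 + 3120 + 39 = 24759


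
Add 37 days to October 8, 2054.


Start: October 8, 2054
Add 37 days
October 8 → November 1: 31 - 8 + 1 = 24 days (37 - 24 = 13 left)
November 1 + 13 = November 14, 2054

November 14, 2054


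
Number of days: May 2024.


31 days

Month: May (month 5)
May has 31 days


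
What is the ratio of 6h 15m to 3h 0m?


Duration 1: 375 minutes
Duration 2: 180 minutes
Ratio = 375:180
GCD = 15
Simplified = 25:12
As a decimal: 25/12 ≈ 2.08

25:12 (2.08)


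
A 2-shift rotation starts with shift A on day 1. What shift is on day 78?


Shift B

Shifts: A, B
Start: A (index 0)
Day 78: (0 + 78 - 1) mod 2
= 77 mod 2
= 1
Index 1 → shift B


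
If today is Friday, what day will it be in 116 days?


Start: Friday (index 4)
(4 + 116) mod 7
= 120 mod 7
= 1
Index 1 → Tuesday

Tuesday


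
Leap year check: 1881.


Rules: divisible by 4 AND (not by 100 OR by 400)
1881 ÷ 4 = 470 remainder 1 → not divisible by 4
Not divisible by 4 → not a leap year

No


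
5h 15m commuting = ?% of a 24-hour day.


21.9%

Time: 315 minutes
Day: 1440 minutes
Percentage = (315/1440) × 100 ≈ 21.9%


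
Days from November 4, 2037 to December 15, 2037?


41 days

From November 4, 2037 to December 15, 2037
Rest of November 2037: 30 - 4 = 26
Days into December 2037: 15
Total = 26 + 15 = 41 days


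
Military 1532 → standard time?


3:32 PM

Hour: 15
15 - 12 = 3 → PM


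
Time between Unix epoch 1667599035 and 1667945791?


Difference = 1667945791 - 1667599035 = 346756 seconds
In hours: 346756 / 3600 ≈ 96.3
In days: 346756 / 86400 ≈ 4.01

346756 seconds (96.3 hours / 4.01 days)


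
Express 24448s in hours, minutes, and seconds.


Hours: 24448 ÷ 3600 = 6 remainder 2848
Minutes: 2848 ÷ 60 = 47 remainder 28
Seconds: 28

6h 47m 28s


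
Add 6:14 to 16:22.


22:36

Start: 982 minutes from midnight
Add: 374 minutes
Total: 1356 minutes
Hours: 1356 ÷ 60 = 22 remainder 36


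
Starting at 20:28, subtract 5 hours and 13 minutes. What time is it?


15:15

Start: 1228 minutes from midnight
Subtract: 313 minutes
Remaining: 1228 - 313 = 915
Hours: 15, Minutes: 15


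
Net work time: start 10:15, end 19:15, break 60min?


8h 0m (480 minutes)

Total time = (19×60+15) - (10×60+15)
= 1155 - 615 = 540 min
Minus break: 540 - 60 = 480 min
= 8h 0m


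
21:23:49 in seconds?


Hours: 21 × 3600 = 75600
Minutes: 23 × 60 = 1380
Seconds: 49
Total = 75600 + 1380 + 49 = 77029

77029 seconds


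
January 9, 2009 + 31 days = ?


February 9, 2009

Start: January 9, 2009
Add 31 days
January 9 → February 1: 31 - 9 + 1 = 23 days (31 - 23 = 8 left)
February 1 + 8 = February 9, 2009


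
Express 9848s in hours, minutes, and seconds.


Hours: 9848 ÷ 3600 = 2 remainder 2648
Minutes: 2648 ÷ 60 = 44 remainder 8
Seconds: 8

2h 44m 8s


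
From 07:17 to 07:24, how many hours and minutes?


End time in minutes: 7×60 + 24 = 444
Start time in minutes: 7×60 + 17 = 437
Difference = 444 - 437 = 7 minutes
= 0 hours 7 minutes

0h 7m


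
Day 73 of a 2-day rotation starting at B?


Shifts: A, B
Start: B (index 1)
Day 73: (1 + 73 - 1) mod 2
= 73 mod 2
= 1
Index 1 → shift B

Shift B


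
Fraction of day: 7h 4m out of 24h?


0.2944 (29.44%)

Total minutes: 7×60 + 4 = 424
Day = 24×60 = 1440 minutes
Fraction = 424/1440 ≈ 0.2944
As a percentage: 424/1440 × 100 ≈ 29.44%


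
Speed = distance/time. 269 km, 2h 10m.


Distance: 269 km
Time: 2h 10m = 130 min = 130/60 = 13/6 hours
Speed = 269 ÷ (13/6) = 269 × 6 / 13 = 1614/13 ≈ 124.2 km/h

124.2 km/h


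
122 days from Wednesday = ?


Saturday

Start: Wednesday (index 2)
(2 + 122) mod 7
= 124 mod 7
= 5
Index 5 → Saturday


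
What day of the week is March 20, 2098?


Thursday

Zeller's congruence:
q=20, m=3, k=98, j=20
h = (20 + ⌊13×4/5⌋ + 98 + ⌊98/4⌋ + ⌊20/4⌋ - 2×20) mod 7
= (20 + 10 + 98 + 24 + 5 - 40) mod 7
= 117 mod 7 = 5
h=5 → Thursday


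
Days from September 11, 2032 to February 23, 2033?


165 days

From September 11, 2032 to February 23, 2033
Rest of September 2032: 30 - 11 = 19
Full months: October 31, November 30, December 31, January 31
Days into February 2033: 23
Total = 19 + 31 + 30 + 31 + 31 + 23 = 165 days


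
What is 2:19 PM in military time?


Input: 2:19 PM
PM: 2 + 12 = 14

14:19


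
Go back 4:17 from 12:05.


Start: 725 minutes from midnight
Subtract: 257 minutes
Remaining: 725 - 257 = 468
Hours: 7, Minutes: 48

07:48


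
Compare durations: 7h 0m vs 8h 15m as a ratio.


28:33 (0.85)

Duration 1: 420 minutes
Duration 2: 495 minutes
Ratio = 420:495
GCD = 15
Simplified = 28:33
As a decimal: 28/33 ≈ 0.85


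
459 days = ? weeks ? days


65 weeks 4 days

Weeks: 459 ÷ 7 = 65 remainder 4


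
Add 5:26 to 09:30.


Start: 570 minutes from midnight
Add: 326 minutes
Total: 896 minutes
Hours: 896 ÷ 60 = 14 remainder 56

14:56


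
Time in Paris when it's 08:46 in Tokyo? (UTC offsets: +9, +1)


00:46

Time difference = UTC+1 - UTC+9 = -8 hours
New hour = (8 -8) mod 24
= 0 mod 24 = 0
Minutes unchanged → 00:46


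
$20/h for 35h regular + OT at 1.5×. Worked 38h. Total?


Regular: 35h × $20 = $700.00
Overtime: 38 - 35 = 3h
OT pay: 3h × $20 × 1.5 = $90.00
Total = $700.00 + $90.00 = $790.00

$790.00


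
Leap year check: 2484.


Yes

Rules: divisible by 4 AND (not by 100 OR by 400)
2484 ÷ 4 = 621 exactly → divisible by 4
2484 ÷ 100 = 24 remainder 84 → not divisible by 100
Divisible by 4 but not by 100 → leap year


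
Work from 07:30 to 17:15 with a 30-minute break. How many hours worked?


9h 15m (555 minutes)

Total time = (17×60+15) - (7×60+30)
= 1035 - 450 = 585 min
Minus break: 585 - 30 = 555 min
= 9h 15m


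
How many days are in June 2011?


30 days

Month: June (month 6)
June has 30 days


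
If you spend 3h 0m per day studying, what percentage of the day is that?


12.5%

Time: 180 minutes
Day: 1440 minutes
Percentage = (180/1440) × 100 = 12.5%


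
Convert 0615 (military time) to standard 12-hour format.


6:15 AM

Hour: 6
6 < 12 → AM


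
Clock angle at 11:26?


Hour hand = 11×30 + 26×0.5 = 343.0°
Minute hand = 26×6 = 156°
Difference = |343.0 - 156| = 187.0°
Since > 180°: 360 - 187.0 = 173.0°

173.0°


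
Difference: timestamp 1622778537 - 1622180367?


Difference = 1622778537 - 1622180367 = 598170 seconds
In hours: 598170 / 3600 ≈ 166.2
In days: 598170 / 86400 ≈ 6.92

598170 seconds (166.2 hours / 6.92 days)


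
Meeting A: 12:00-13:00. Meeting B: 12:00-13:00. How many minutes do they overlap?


60 minutes

Meeting A: 720-780 (in minutes from midnight)
Meeting B: 720-780
Overlap start = max(720, 720) = 720
Overlap end = min(780, 780) = 780
Overlap = max(0, 780 - 720) = 60 min


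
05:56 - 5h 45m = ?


Start: 356 minutes from midnight
Subtract: 345 minutes
Remaining: 356 - 345 = 11
Hours: 0, Minutes: 11

00:11


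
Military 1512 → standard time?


Hour: 15
15 - 12 = 3 → PM

3:12 PM


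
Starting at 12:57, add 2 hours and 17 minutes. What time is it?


Start: 777 minutes from midnight
Add: 137 minutes
Total: 914 minutes
Hours: 914 ÷ 60 = 15 remainder 14

15:14


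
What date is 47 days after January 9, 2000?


February 25, 2000

Start: January 9, 2000
Add 47 days
January 9 → February 1: 31 - 9 + 1 = 23 days (47 - 23 = 24 left)
February 1 + 24 = February 25, 2000


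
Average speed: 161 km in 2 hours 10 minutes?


74.3 km/h

Distance: 161 km
Time: 2h 10m = 130 min = 130/60 = 13/6 hours
Speed = 161 ÷ (13/6) = 161 × 6 / 13 = 966/13 ≈ 74.3 km/h


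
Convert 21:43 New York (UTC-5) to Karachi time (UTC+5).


Time difference = UTC+5 - UTC-5 = +10 hours
New hour = (21 + 10) mod 24
= 31 mod 24 = 7
Minutes unchanged → 07:43; 31 ≥ 24 → next day

07:43 (next day)


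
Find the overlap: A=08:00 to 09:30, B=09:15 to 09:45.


15 minutes

Meeting A: 480-570 (in minutes from midnight)
Meeting B: 555-585
Overlap start = max(480, 555) = 555
Overlap end = min(570, 585) = 570
Overlap = max(0, 570 - 555) = 15 min


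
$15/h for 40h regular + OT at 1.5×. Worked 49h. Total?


Regular: 40h × $15 = $600.00
Overtime: 49 - 40 = 9h
OT pay: 9h × $15 × 1.5 = $202.50
Total = $600.00 + $202.50 = $802.50

$802.50


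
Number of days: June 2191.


30 days

Month: June (month 6)
June has 30 days


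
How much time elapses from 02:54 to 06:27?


3h 33m

End time in minutes: 6×60 + 27 = 387
Start time in minutes: 2×60 + 54 = 174
Difference = 387 - 174 = 213 minutes
= 3 hours 33 minutes


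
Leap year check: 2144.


Rules: divisible by 4 AND (not by 100 OR by 400)
2144 ÷ 4 = 536 exactly → divisible by 4
2144 ÷ 100 = 21 remainder 44 → not divisible by 100
Divisible by 4 but not by 100 → leap year

Yes


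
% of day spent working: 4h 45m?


19.8%

Time: 285 minutes
Day: 1440 minutes
Percentage = (285/1440) × 100 ≈ 19.8%


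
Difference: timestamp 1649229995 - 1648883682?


346313 seconds (96.2 hours / 4.01 days)

Difference = 1649229995 - 1648883682 = 346313 seconds
In hours: 346313 / 3600 ≈ 96.2
In days: 346313 / 86400 ≈ 4.01


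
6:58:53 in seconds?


25133 seconds

Hours: 6 × 3600 = 21600
Minutes: 58 × 60 = 3480
Seconds: 53
Total = 21600 + 3480 + 53 = 25133


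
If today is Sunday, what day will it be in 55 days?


Saturday

Start: Sunday (index 6)
(6 + 55) mod 7
= 61 mod 7
= 5
Index 5 → Saturday


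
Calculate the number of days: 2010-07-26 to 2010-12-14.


141 days

From July 26, 2010 to December 14, 2010
Rest of July 2010: 31 - 26 = 5
Full months: August 31, September 30, October 31, November 30
Days into December 2010: 14
Total = 5 + 31 + 30 + 31 + 30 + 14 = 141 days


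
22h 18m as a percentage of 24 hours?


Total minutes: 22×60 + 18 = 1338
Day = 24×60 = 1440 minutes
Fraction = 1338/1440 ≈ 0.9292
As a percentage: 1338/1440 × 100 ≈ 92.92%

0.9292 (92.92%)


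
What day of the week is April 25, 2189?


Saturday

Zeller's congruence:
q=25, m=4, k=89, j=21
h = (25 + ⌊13×5/5⌋ + 89 + ⌊89/4⌋ + ⌊21/4⌋ - 2×21) mod 7
= (25 + 13 + 89 + 22 + 5 - 42) mod 7
= 112 mod 7 = 0
h=0 → Saturday


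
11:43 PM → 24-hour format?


23:43

Input: 11:43 PM
PM: 11 + 12 = 23


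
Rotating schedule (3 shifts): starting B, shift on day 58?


Shifts: A, B, C
Start: B (index 1)
Day 58: (1 + 58 - 1) mod 3
= 58 mod 3
= 1
Index 1 → shift B

Shift B


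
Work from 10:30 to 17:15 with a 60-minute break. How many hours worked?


Total time = (17×60+15) - (10×60+30)
= 1035 - 630 = 405 min
Minus break: 405 - 60 = 345 min
= 5h 45m

5h 45m (345 minutes)


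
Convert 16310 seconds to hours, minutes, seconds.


Hours: 16310 ÷ 3600 = 4 remainder 1910
Minutes: 1910 ÷ 60 = 31 remainder 50
Seconds: 50

4h 31m 50s


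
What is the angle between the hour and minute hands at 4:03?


Hour hand = 4×30 + 3×0.5 = 121.5°
Minute hand = 3×6 = 18°
Difference = |121.5 - 18| = 103.5°

103.5°


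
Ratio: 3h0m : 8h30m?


Duration 1: 180 minutes
Duration 2: 510 minutes
Ratio = 180:510
GCD = 30
Simplified = 6:17
As a decimal: 6/17 ≈ 0.35

6:17 (0.35)


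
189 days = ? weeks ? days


Weeks: 189 ÷ 7 = 27 remainder 0

27 weeks 0 days


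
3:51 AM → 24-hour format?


03:51

Input: 3:51 AM
AM hour stays: 3


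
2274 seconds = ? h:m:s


Hours: 2274 ÷ 3600 = 0 remainder 2274
Minutes: 2274 ÷ 60 = 37 remainder 54
Seconds: 54

0h 37m 54s


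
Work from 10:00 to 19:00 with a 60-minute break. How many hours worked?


Total time = (19×60+0) - (10×60+0)
= 1140 - 600 = 540 min
Minus break: 540 - 60 = 480 min
= 8h 0m

8h 0m (480 minutes)


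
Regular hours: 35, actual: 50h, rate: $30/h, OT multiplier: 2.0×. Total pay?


Regular: 35h × $30 = $1050.00
Overtime: 50 - 35 = 15h
OT pay: 15h × $30 × 2.0 = $900.00
Total = $1050.00 + $900.00 = $1950.00

$1950.00


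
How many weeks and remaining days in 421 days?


60 weeks 1 days

Weeks: 421 ÷ 7 = 60 remainder 1


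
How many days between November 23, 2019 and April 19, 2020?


From November 23, 2019 to April 19, 2020
Rest of November 2019: 30 - 23 = 7
Full months: December 31, January 31, February 2020 29, March 31
Days into April 2020: 19
Total = 7 + 31 + 31 + 29 + 31 + 19 = 148 days

148 days


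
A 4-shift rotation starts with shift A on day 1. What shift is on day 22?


Shift B

Shifts: A, B, C, D
Start: A (index 0)
Day 22: (0 + 22 - 1) mod 4
= 21 mod 4
= 1
Index 1 → shift B


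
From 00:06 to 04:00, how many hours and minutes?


End time in minutes: 4×60 + 0 = 240
Start time in minutes: 0×60 + 6 = 6
Difference = 240 - 6 = 234 minutes
= 3 hours 54 minutes

3h 54m


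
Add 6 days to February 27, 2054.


March 5, 2054

Start: February 27, 2054
Add 6 days
February 27 → March 1: 28 - 27 + 1 = 2 days (6 - 2 = 4 left)
March 1 + 4 = March 5, 2054


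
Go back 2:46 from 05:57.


Start: 357 minutes from midnight
Subtract: 166 minutes
Remaining: 357 - 166 = 191
Hours: 3, Minutes: 11

03:11


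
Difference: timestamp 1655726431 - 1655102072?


Difference = 1655726431 - 1655102072 = 624359 seconds
In hours: 624359 / 3600 ≈ 173.4
In days: 624359 / 86400 ≈ 7.23

624359 seconds (173.4 hours / 7.23 days)


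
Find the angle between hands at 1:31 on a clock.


140.5°

Hour hand = 1×30 + 31×0.5 = 45.5°
Minute hand = 31×6 = 186°
Difference = |45.5 - 186| = 140.5°


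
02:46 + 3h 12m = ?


05:58

Start: 166 minutes from midnight
Add: 192 minutes
Total: 358 minutes
Hours: 358 ÷ 60 = 5 remainder 58


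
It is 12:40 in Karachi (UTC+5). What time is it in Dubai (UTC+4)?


Time difference = UTC+4 - UTC+5 = -1 hours
New hour = (12 -1) mod 24
= 11 mod 24 = 11
Minutes unchanged → 11:40

11:40


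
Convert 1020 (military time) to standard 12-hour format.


10:20 AM

Hour: 10
10 < 12 → AM


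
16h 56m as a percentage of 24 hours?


Total minutes: 16×60 + 56 = 1016
Day = 24×60 = 1440 minutes
Fraction = 1016/1440 ≈ 0.7056
As a percentage: 1016/1440 × 100 ≈ 70.56%

0.7056 (70.56%)


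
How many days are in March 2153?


31 days

Month: March (month 3)
March has 31 days


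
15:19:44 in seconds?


Hours: 15 × 3600 = 54000
Minutes: 19 × 60 = 1140
Seconds: 44
Total = 54000 + 1140 + 44 = 55184

55184 seconds


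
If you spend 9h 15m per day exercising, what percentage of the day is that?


38.5%

Time: 555 minutes
Day: 1440 minutes
Percentage = (555/1440) × 100 ≈ 38.5%


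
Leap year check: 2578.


Rules: divisible by 4 AND (not by 100 OR by 400)
2578 ÷ 4 = 644 remainder 2 → not divisible by 4
Not divisible by 4 → not a leap year

No


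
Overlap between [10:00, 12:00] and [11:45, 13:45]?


Meeting A: 600-720 (in minutes from midnight)
Meeting B: 705-825
Overlap start = max(600, 705) = 705
Overlap end = min(720, 825) = 720
Overlap = max(0, 720 - 705) = 15 min

15 minutes


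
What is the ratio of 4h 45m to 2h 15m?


19:9 (2.11)

Duration 1: 285 minutes
Duration 2: 135 minutes
Ratio = 285:135
GCD = 15
Simplified = 19:9
As a decimal: 19/9 ≈ 2.11


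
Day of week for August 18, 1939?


Friday

Zeller's congruence:
q=18, m=8, k=39, j=19
h = (18 + ⌊13×9/5⌋ + 39 + ⌊39/4⌋ + ⌊19/4⌋ - 2×19) mod 7
= (18 + 23 + 39 + 9 + 4 - 38) mod 7
= 55 mod 7 = 6
h=6 → Friday


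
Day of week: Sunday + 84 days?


Sunday

Start: Sunday (index 6)
(6 + 84) mod 7
= 90 mod 7
= 6
Index 6 → Sunday


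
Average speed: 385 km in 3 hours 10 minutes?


121.6 km/h

Distance: 385 km
Time: 3h 10m = 190 min = 190/60 = 19/6 hours
Speed = 385 ÷ (19/6) = 385 × 6 / 19 = 2310/19 ≈ 121.6 km/h


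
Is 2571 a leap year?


Rules: divisible by 4 AND (not by 100 OR by 400)
2571 ÷ 4 = 642 remainder 3 → not divisible by 4
Not divisible by 4 → not a leap year

No


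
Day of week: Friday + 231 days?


Start: Friday (index 4)
(4 + 231) mod 7
= 235 mod 7
= 4
Index 4 → Friday

Friday


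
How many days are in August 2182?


Month: August (month 8)
August has 31 days

31 days


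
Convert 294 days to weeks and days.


42 weeks 0 days

Weeks: 294 ÷ 7 = 42 remainder 0


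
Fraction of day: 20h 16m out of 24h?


0.8444 (84.44%)

Total minutes: 20×60 + 16 = 1216
Day = 24×60 = 1440 minutes
Fraction = 1216/1440 ≈ 0.8444
As a percentage: 1216/1440 × 100 ≈ 84.44%


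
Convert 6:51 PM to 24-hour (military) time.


18:51

Input: 6:51 PM
PM: 6 + 12 = 18


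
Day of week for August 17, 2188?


Sunday

Zeller's congruence:
q=17, m=8, k=88, j=21
h = (17 + ⌊13×9/5⌋ + 88 + ⌊88/4⌋ + ⌊21/4⌋ - 2×21) mod 7
= (17 + 23 + 88 + 22 + 5 - 42) mod 7
= 113 mod 7 = 1
h=1 → Sunday


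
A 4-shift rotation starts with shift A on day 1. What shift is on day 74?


Shifts: A, B, C, D
Start: A (index 0)
Day 74: (0 + 74 - 1) mod 4
= 73 mod 4
= 1
Index 1 → shift B

Shift B


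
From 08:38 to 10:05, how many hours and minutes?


End time in minutes: 10×60 + 5 = 605
Start time in minutes: 8×60 + 38 = 518
Difference = 605 - 518 = 87 minutes
= 1 hours 27 minutes

1h 27m


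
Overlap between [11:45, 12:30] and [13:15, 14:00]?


0 minutes

Meeting A: 705-750 (in minutes from midnight)
Meeting B: 795-840
Overlap start = max(705, 795) = 795
Overlap end = min(750, 840) = 750
Overlap = max(0, 750 - 795) = 0 min


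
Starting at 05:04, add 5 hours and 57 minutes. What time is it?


Start: 304 minutes from midnight
Add: 357 minutes
Total: 661 minutes
Hours: 661 ÷ 60 = 11 remainder 1

11:01


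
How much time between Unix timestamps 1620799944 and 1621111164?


Difference = 1621111164 - 1620799944 = 311220 seconds
In hours: 311220 / 3600 ≈ 86.5
In days: 311220 / 86400 ≈ 3.60

311220 seconds (86.5 hours / 3.60 days)


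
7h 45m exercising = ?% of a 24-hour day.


32.3%

Time: 465 minutes
Day: 1440 minutes
Percentage = (465/1440) × 100 ≈ 32.3%


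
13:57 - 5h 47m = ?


08:10

Start: 837 minutes from midnight
Subtract: 347 minutes
Remaining: 837 - 347 = 490
Hours: 8, Minutes: 10


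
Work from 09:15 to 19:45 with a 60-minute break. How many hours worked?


Total time = (19×60+45) - (9×60+15)
= 1185 - 555 = 630 min
Minus break: 630 - 60 = 570 min
= 9h 30m

9h 30m (570 minutes)


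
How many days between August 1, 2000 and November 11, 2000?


102 days

From August 1, 2000 to November 11, 2000
Rest of August 2000: 31 - 1 = 30
Full months: September 30, October 31
Days into November 2000: 11
Total = 30 + 30 + 31 + 11 = 102 days


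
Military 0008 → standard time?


Hour: 0
0 → 12 AM (midnight)

12:08 AM


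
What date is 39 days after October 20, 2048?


November 28, 2048

Start: October 20, 2048
Add 39 days
October 20 → November 1: 31 - 20 + 1 = 12 days (39 - 12 = 27 left)
November 1 + 27 = November 28, 2048


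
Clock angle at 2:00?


Hour hand = 2×30 + 0×0.5 = 60.0°
Minute hand = 0×6 = 0°
Difference = |60.0 - 0| = 60.0°

60.0°


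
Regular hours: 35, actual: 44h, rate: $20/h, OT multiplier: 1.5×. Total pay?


Regular: 35h × $20 = $700.00
Overtime: 44 - 35 = 9h
OT pay: 9h × $20 × 1.5 = $270.00
Total = $700.00 + $270.00 = $970.00

$970.00


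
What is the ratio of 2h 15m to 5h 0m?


Duration 1: 135 minutes
Duration 2: 300 minutes
Ratio = 135:300
GCD = 15
Simplified = 9:20
As a decimal: 9/20 = 0.45

9:20 (0.45)


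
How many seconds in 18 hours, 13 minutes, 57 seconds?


Hours: 18 × 3600 = 64800
Minutes: 13 × 60 = 780
Seconds: 57
Total = 64800 + 780 + 57 = 65637

65637 seconds


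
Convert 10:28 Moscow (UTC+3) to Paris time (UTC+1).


Time difference = UTC+1 - UTC+3 = -2 hours
New hour = (10 -2) mod 24
= 8 mod 24 = 8
Minutes unchanged → 08:28

08:28


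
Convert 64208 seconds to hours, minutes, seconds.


17h 50m 8s

Hours: 64208 ÷ 3600 = 17 remainder 3008
Minutes: 3008 ÷ 60 = 50 remainder 8
Seconds: 8


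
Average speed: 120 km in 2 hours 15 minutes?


Distance: 120 km
Time: 2h 15m = 135 min = 135/60 = 9/4 hours
Speed = 120 ÷ (9/4) = 120 × 4 / 9 = 480/9 ≈ 53.3 km/h

53.3 km/h


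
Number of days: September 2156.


Month: September (month 9)
September has 30 days

30 days


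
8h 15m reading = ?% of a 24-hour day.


Time: 495 minutes
Day: 1440 minutes
Percentage = (495/1440) × 100 ≈ 34.4%

34.4%


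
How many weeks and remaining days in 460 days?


Weeks: 460 ÷ 7 = 65 remainder 5

65 weeks 5 days


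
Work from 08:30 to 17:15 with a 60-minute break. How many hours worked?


7h 45m (465 minutes)

Total time = (17×60+15) - (8×60+30)
= 1035 - 510 = 525 min
Minus break: 525 - 60 = 465 min
= 7h 45m


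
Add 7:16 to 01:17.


Start: 77 minutes from midnight
Add: 436 minutes
Total: 513 minutes
Hours: 513 ÷ 60 = 8 remainder 33

08:33


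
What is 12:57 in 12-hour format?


Hour: 12
12 → 12 PM (noon)

12:57 PM


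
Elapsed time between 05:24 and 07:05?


End time in minutes: 7×60 + 5 = 425
Start time in minutes: 5×60 + 24 = 324
Difference = 425 - 324 = 101 minutes
= 1 hours 41 minutes

1h 41m


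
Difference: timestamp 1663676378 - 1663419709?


Difference = 1663676378 - 1663419709 = 256669 seconds
In hours: 256669 / 3600 ≈ 71.3
In days: 256669 / 86400 ≈ 2.97

256669 seconds (71.3 hours / 2.97 days)


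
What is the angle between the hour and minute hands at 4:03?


103.5°

Hour hand = 4×30 + 3×0.5 = 121.5°
Minute hand = 3×6 = 18°
Difference = |121.5 - 18| = 103.5°


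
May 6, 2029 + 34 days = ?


Start: May 6, 2029
Add 34 days
May 6 → June 1: 31 - 6 + 1 = 26 days (34 - 26 = 8 left)
June 1 + 8 = June 9, 2029

June 9, 2029


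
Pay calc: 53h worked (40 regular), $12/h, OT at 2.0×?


$792.00

Regular: 40h × $12 = $480.00
Overtime: 53 - 40 = 13h
OT pay: 13h × $12 × 2.0 = $312.00
Total = $480.00 + $312.00 = $792.00


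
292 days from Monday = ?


Start: Monday (index 0)
(0 + 292) mod 7
= 292 mod 7
= 5
Index 5 → Saturday

Saturday


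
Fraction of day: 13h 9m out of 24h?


Total minutes: 13×60 + 9 = 789
Day = 24×60 = 1440 minutes
Fraction = 789/1440 ≈ 0.5479
As a percentage: 789/1440 × 100 ≈ 54.79%

0.5479 (54.79%)


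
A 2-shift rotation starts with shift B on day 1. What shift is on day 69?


Shift B

Shifts: A, B
Start: B (index 1)
Day 69: (1 + 69 - 1) mod 2
= 69 mod 2
= 1
Index 1 → shift B


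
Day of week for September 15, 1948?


Zeller's congruence:
q=15, m=9, k=48, j=19
h = (15 + ⌊13×10/5⌋ + 48 + ⌊48/4⌋ + ⌊19/4⌋ - 2×19) mod 7
= (15 + 26 + 48 + 12 + 4 - 38) mod 7
= 67 mod 7 = 4
h=4 → Wednesday

Wednesday


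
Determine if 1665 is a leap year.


Rules: divisible by 4 AND (not by 100 OR by 400)
1665 ÷ 4 = 416 remainder 1 → not divisible by 4
Not divisible by 4 → not a leap year

No


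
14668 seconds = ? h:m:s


4h 4m 28s

Hours: 14668 ÷ 3600 = 4 remainder 268
Minutes: 268 ÷ 60 = 4 remainder 28
Seconds: 28


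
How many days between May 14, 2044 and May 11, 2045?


From May 14, 2044 to May 11, 2045
Rest of May 2044: 31 - 14 = 17
Full months: June 30, July 31, August 31, September 30, October 31, November 30, December 31, January 31, February 2045 28, March 31, April 30
Days into May 2045: 11
Total = 17 + 30 + 31 + 31 + 30 + 31 + 30 + 31 + 31 + 28 + 31 + 30 + 11 = 362 days

362 days


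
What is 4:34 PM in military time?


16:34

Input: 4:34 PM
PM: 4 + 12 = 16


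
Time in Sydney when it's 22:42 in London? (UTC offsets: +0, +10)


Time difference = UTC+10 - UTC+0 = +10 hours
New hour = (22 + 10) mod 24
= 32 mod 24 = 8
Minutes unchanged → 08:42; 32 ≥ 24 → next day

08:42 (next day)


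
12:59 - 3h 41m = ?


Start: 779 minutes from midnight
Subtract: 221 minutes
Remaining: 779 - 221 = 558
Hours: 9, Minutes: 18

09:18


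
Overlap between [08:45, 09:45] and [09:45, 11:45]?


Meeting A: 525-585 (in minutes from midnight)
Meeting B: 585-705
Overlap start = max(525, 585) = 585
Overlap end = min(585, 705) = 585
Overlap = max(0, 585 - 585) = 0 min

0 minutes


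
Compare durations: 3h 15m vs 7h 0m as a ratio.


Duration 1: 195 minutes
Duration 2: 420 minutes
Ratio = 195:420
GCD = 15
Simplified = 13:28
As a decimal: 13/28 ≈ 0.46

13:28 (0.46)


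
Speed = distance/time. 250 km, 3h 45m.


Distance: 250 km
Time: 3h 45m = 225 min = 225/60 = 15/4 hours
Speed = 250 ÷ (15/4) = 250 × 4 / 15 = 1000/15 ≈ 66.7 km/h

66.7 km/h


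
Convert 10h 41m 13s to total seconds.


38473 seconds

Hours: 10 × 3600 = 36000
Minutes: 41 × 60 = 2460
Seconds: 13
Total = 36000 + 2460 + 13 = 38473


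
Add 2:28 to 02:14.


04:42

Start: 134 minutes from midnight
Add: 148 minutes
Total: 282 minutes
Hours: 282 ÷ 60 = 4 remainder 42


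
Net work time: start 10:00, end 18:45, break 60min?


7h 45m (465 minutes)

Total time = (18×60+45) - (10×60+0)
= 1125 - 600 = 525 min
Minus break: 525 - 60 = 465 min
= 7h 45m


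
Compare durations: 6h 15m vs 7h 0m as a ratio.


Duration 1: 375 minutes
Duration 2: 420 minutes
Ratio = 375:420
GCD = 15
Simplified = 25:28
As a decimal: 25/28 ≈ 0.89

25:28 (0.89)


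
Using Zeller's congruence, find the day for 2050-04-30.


Zeller's congruence:
q=30, m=4, k=50, j=20
h = (30 + ⌊13×5/5⌋ + 50 + ⌊50/4⌋ + ⌊20/4⌋ - 2×20) mod 7
= (30 + 13 + 50 + 12 + 5 - 40) mod 7
= 70 mod 7 = 0
h=0 → Saturday

Saturday


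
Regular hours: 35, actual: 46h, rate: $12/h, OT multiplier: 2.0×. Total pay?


Regular: 35h × $12 = $420.00
Overtime: 46 - 35 = 11h
OT pay: 11h × $12 × 2.0 = $264.00
Total = $420.00 + $264.00 = $684.00

$684.00


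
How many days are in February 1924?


Month: February (month 2)
February: 28 or 29 (leap year)
1924 leap year? Yes

29 days


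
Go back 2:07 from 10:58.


Start: 658 minutes from midnight
Subtract: 127 minutes
Remaining: 658 - 127 = 531
Hours: 8, Minutes: 51

08:51


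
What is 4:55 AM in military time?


04:55

Input: 4:55 AM
AM hour stays: 4


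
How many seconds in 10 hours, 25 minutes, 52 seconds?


Hours: 10 × 3600 = 36000
Minutes: 25 × 60 = 1500
Seconds: 52
Total = 36000 + 1500 + 52 = 37552

37552 seconds


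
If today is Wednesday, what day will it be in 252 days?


Wednesday

Start: Wednesday (index 2)
(2 + 252) mod 7
= 254 mod 7
= 2
Index 2 → Wednesday


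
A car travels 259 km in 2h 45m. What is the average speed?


Distance: 259 km
Time: 2h 45m = 165 min = 165/60 = 11/4 hours
Speed = 259 ÷ (11/4) = 259 × 4 / 11 = 1036/11 ≈ 94.2 km/h

94.2 km/h


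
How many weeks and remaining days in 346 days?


Weeks: 346 ÷ 7 = 49 remainder 3

49 weeks 3 days


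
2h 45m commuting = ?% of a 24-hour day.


Time: 165 minutes
Day: 1440 minutes
Percentage = (165/1440) × 100 ≈ 11.5%

11.5%


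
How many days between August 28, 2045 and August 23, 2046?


360 days

From August 28, 2045 to August 23, 2046
Rest of August 2045: 31 - 28 = 3
Full months: September 30, October 31, November 30, December 31, January 31, February 2046 28, March 31, April 30, May 31, June 30, July 31
Days into August 2046: 23
Total = 3 + 30 + 31 + 30 + 31 + 31 + 28 + 31 + 30 + 31 + 30 + 31 + 23 = 360 days


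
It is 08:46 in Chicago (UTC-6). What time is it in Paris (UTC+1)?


Time difference = UTC+1 - UTC-6 = +7 hours
New hour = (8 + 7) mod 24
= 15 mod 24 = 15
Minutes unchanged → 15:46

15:46


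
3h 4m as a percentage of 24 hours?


Total minutes: 3×60 + 4 = 184
Day = 24×60 = 1440 minutes
Fraction = 184/1440 ≈ 0.1278
As a percentage: 184/1440 × 100 ≈ 12.78%

0.1278 (12.78%)


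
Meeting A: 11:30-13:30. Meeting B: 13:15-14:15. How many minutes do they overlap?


Meeting A: 690-810 (in minutes from midnight)
Meeting B: 795-855
Overlap start = max(690, 795) = 795
Overlap end = min(810, 855) = 810
Overlap = max(0, 810 - 795) = 15 min

15 minutes


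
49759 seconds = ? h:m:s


Hours: 49759 ÷ 3600 = 13 remainder 2959
Minutes: 2959 ÷ 60 = 49 remainder 19
Seconds: 19

13h 49m 19s


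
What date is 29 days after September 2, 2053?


October 1, 2053

Start: September 2, 2053
Add 29 days
September 2 → October 1: 30 - 2 + 1 = 29 days (29 - 29 = 0 left)
Land exactly on October 1, 2053
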